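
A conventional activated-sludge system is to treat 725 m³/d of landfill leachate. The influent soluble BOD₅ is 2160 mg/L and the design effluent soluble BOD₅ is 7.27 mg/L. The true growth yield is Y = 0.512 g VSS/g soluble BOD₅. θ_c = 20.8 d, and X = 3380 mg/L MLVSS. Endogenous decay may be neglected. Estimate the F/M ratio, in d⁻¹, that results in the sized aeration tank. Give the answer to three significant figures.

F/M ≈ 0.0942 d⁻¹

With k_d = 0 the design equation reduces to V = Y Q (S₀−S) θ_c / X = 0.512 × 725 × (2160 − 7.27) × 20.8 / 3380 = 4917 m³.
F/M = Q·S₀ / (V·X) = 725 × 2160 / (4917 × 3380) = 0.09422 g soluble BOD₅·(g VSS·d)⁻¹.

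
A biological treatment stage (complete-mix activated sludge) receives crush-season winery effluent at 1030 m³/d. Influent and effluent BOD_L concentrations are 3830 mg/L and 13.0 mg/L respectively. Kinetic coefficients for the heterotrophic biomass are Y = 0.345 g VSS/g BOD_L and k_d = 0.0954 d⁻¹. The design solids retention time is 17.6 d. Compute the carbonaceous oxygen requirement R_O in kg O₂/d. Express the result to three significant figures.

Observed yield with endogenous decay: Y_obs = Y / (1 + k_d·θ_c) = 0.345 / (1 + 0.0954 × 17.6) = 0.345 / 2.679 = 0.1288 g VSS/g BOD_L.
Substrate removed = Q·(S₀ − S) = 1030 m³/d × (3830 − 13.0) g/m³ = 3.93×10^6 g/d = 3932 kg/d.
Biomass synthesised: P_X = Y_obs × 3932 = 506.3 kg VSS/d.
Carbonaceous O₂ demand = substrate oxidised − cell-mass equivalent = 3932 − 1.42 × 506.3 = 3213 kg O₂/d.

R_O ≈ 3210 kg O₂/d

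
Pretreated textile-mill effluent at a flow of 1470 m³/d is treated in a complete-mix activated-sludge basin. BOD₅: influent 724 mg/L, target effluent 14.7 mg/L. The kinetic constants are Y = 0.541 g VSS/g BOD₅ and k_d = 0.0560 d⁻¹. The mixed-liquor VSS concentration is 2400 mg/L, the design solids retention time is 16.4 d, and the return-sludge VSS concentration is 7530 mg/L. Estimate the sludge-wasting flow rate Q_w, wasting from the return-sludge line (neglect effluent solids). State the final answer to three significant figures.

Q_w ≈ 39.0 m³/d

Rearranging the biomass balance for a CMAS with decay, V = Y·Q·ΔS·θ_c / [X·(1+k_d θ_c)] = 0.541 × 1470 × (724 − 14.7) × 16.4 / [2400 × (1 + 0.0560 × 16.4)] = 9.25×10^6 / 4604 = 2009 m³.
θ_c = V·X/(Q_w·X_r) when wasting from the recycle, so Q_w = V·X/(θ_c·X_r) = 2009 × 2400 / (16.4 × 7530) = 39.05 m³/d.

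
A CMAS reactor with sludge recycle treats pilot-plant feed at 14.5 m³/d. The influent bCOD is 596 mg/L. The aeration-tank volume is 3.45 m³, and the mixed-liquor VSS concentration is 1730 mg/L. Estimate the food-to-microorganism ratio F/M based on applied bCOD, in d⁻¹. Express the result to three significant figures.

Food-to-microorganism ratio F/M = Q S₀ / (V X) = 14.5 × 596 / (3.450 × 1730) = 1.448 d⁻¹.

F/M ≈ 1.45 d⁻¹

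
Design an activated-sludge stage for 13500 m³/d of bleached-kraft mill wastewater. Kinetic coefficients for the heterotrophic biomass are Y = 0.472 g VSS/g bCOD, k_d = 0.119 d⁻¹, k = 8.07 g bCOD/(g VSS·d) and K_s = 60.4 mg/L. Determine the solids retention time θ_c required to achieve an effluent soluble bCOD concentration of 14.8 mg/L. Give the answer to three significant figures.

θ_c ≈ 1.59 d

Specific growth rate at S = 14.8 mg/L: μ = YkS/(K_s+S) = 0.472·8.07·14.8/(60.4+14.8) = 0.7497 d⁻¹.
Then 1/θ_c = μ − k_d = 0.7497 − 0.119 = 0.6307 d⁻¹, giving θ_c = 1.586 d.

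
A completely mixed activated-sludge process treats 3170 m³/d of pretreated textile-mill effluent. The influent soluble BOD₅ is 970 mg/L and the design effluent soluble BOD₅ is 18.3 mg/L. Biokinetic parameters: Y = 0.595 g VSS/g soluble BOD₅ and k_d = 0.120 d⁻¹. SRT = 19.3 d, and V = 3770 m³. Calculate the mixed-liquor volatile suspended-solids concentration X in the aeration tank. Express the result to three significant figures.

X ≈ 2770 mg/L

Solving the biomass balance for X: X = Y Q (S₀−S) θ_c / [V (1+k_d θ_c)] = 0.595 × 3170 × (970 − 18.3) × 19.3 / [3770 × (1 + 0.120 × 19.3)] = 2771 mg/L.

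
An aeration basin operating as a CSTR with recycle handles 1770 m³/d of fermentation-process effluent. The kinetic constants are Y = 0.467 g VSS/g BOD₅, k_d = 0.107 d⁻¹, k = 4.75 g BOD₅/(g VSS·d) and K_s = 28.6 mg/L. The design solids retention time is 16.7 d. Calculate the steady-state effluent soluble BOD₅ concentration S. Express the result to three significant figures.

From the Monod/SRT balance for a CMAS, S = K_s·(1+k_d θ_c)/[θ_c·(Y k − k_d) − 1] = 28.6 × (1 + 0.107 × 16.7) / [16.7 × (0.467 × 4.75 − 0.107) − 1] = 79.71 / 34.26 = 2.327 mg/L.

S ≈ 2.33 mg/L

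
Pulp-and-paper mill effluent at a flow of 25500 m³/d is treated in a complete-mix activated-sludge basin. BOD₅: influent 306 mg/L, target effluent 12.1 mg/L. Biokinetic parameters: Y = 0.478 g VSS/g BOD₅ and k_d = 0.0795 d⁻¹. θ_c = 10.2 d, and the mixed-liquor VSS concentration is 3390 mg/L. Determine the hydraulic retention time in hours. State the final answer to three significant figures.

From the SRT design equation V = Y Q (S₀−S) θ_c / [X (1 + k_d θ_c)] = 0.478 × 25500 × (306 − 12.1) × 10.2 / [3390 × (1 + 0.0795 × 10.2)] = 3.65×10^7 / 6139 = 5952 m³.
Hydraulic retention time τ = V/Q = 5952 / 25500 = 0.2334 d = 5.602 h.

τ ≈ 5.60 h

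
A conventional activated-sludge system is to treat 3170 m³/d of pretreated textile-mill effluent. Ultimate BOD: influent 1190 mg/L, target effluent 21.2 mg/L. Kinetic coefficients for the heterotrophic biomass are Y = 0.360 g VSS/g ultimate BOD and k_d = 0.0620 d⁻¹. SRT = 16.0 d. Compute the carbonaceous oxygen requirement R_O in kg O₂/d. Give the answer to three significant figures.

Observed yield with endogenous decay: Y_obs = Y / (1 + k_d·θ_c) = 0.360 / (1 + 0.0620 × 16.0) = 0.360 / 1.992 = 0.1807 g VSS/g ultimate BOD.
Q·(S₀ − S) = 3170 × (1190 − 21.2) × 10⁻³ = 3705 kg/d removed.
Biomass synthesised: P_X = Y_obs × 3705 = 669.6 kg VSS/d.
R_O = Q·(S₀ − S) − 1.42·P_X = 3705 − 1.42 × 669.6 = 2754 kg O₂/d.

R_O ≈ 2750 kg O₂/d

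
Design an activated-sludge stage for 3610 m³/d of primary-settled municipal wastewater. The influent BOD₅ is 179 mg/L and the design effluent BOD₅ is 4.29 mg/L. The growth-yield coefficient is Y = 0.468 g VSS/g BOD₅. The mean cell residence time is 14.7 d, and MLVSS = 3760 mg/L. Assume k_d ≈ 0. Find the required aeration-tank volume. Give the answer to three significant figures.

V ≈ 1150 m³

Biomass mass balance (decay neglected): V·X = Y·Q·(S₀ − S)·θ_c, so V = 0.468 × 3610 × (179 − 4.29) × 14.7 / 3760 = 1154 m³.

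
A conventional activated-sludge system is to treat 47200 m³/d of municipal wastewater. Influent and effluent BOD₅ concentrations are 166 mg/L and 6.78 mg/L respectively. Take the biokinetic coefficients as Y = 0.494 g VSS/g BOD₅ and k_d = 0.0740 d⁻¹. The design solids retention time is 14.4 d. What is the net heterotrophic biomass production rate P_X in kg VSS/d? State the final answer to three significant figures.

The observed yield is Y_obs = Y/(1 + k_d·θ_c) = 0.494 / (1 + 0.0740 × 14.4) = 0.494 / 2.066 = 0.2392 g VSS per g BOD₅ removed.
ΔS = 166 − 6.78 = 159.2 mg/L, so the substrate removal rate is 47200 × 159.2/1000 = 7515 kg BOD₅/d.
P_X = Y_obs · Q(S₀ − S) = 0.2392 × 7515 = 1797 kg VSS/d.

P_X ≈ 1800 kg VSS/d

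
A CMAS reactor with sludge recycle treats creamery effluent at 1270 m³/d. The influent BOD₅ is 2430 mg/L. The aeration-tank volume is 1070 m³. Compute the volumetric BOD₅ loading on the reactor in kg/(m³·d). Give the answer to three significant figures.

L_v ≈ 2.88 kg BOD₅/(m³·d)

L_v = Q S₀ / V = 1270 × 2430 × 10⁻³ / 1070 = 2.884 kg/(m³·d).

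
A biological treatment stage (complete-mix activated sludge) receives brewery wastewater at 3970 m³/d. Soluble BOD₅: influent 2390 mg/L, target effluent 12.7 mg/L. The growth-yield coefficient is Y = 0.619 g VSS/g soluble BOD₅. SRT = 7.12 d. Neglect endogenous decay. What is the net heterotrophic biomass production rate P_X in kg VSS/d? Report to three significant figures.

With endogenous decay neglected, the observed yield equals the true yield: Y_obs = Y = 0.619 g VSS/g soluble BOD₅.
Q·(S₀ − S) = 3970 × (2390 − 12.7) × 10⁻³ = 9438 kg/d removed.
Net biomass production P_X = Y_obs × Q·(S₀ − S) = 0.6190 × 9438 = 5842 kg VSS/d.

P_X ≈ 5840 kg VSS/d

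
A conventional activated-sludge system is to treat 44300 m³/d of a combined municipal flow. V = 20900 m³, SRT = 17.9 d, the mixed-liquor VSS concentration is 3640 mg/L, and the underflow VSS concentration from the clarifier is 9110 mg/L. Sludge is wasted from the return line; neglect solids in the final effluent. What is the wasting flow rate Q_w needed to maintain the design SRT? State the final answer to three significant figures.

Q_w ≈ 467 m³/d

Wasting from the return line (neglecting effluent solids): Q_w = V·X / (θ_c·X_r) = 20900 × 3640 / (17.9 × 9110) = 466.5 m³/d.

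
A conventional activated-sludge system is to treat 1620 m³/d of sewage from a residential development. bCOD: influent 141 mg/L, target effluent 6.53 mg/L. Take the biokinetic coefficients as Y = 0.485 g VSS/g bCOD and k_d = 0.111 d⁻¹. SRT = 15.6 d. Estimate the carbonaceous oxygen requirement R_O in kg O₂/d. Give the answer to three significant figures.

Y_obs = Y / (1 + k_d θ_c) = 0.485 / (1 + 0.111 × 15.6) = 0.485 / 2.732 = 0.1776.
Substrate removed = Q·(S₀ − S) = 1620 m³/d × (141 − 6.53) g/m³ = 2.18×10^5 g/d = 217.8 kg/d.
Net sludge production P_X = 0.1776 × 217.8 = 38.68 kg VSS/d.
R_O = Q·(S₀ − S) − 1.42·P_X = 217.8 − 1.42 × 38.68 = 162.9 kg O₂/d.

R_O ≈ 163 kg O₂/d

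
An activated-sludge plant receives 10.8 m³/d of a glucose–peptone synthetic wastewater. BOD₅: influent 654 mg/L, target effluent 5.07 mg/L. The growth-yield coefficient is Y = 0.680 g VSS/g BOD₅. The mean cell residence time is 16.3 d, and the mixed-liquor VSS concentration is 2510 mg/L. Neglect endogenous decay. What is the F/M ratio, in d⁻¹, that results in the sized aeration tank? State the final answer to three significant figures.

F/M ≈ 0.0909 d⁻¹

With k_d = 0 the design equation reduces to V = Y Q (S₀−S) θ_c / X = 0.680 × 10.8 × (654 − 5.07) × 16.3 / 2510 = 30.95 m³.
F/M = applied load / biomass = Q·S₀/(V·X) = 10.8 × 654 / (30.95 × 2510) = 0.09093 d⁻¹.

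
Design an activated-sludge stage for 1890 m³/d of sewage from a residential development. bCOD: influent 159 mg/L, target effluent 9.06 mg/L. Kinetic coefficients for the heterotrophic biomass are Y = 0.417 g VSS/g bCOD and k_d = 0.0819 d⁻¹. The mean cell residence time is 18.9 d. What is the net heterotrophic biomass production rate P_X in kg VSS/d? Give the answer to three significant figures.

Correct the yield for decay: Y_obs = Y/(1 + k_d θ_c) = 0.417 / (1 + 0.0819 × 18.9) = 0.417 / 2.548 = 0.1637.
ΔS = 159 − 9.06 = 149.9 mg/L, so the substrate removal rate is 1890 × 149.9/1000 = 283.4 kg bCOD/d.
P_X = Y_obs · Q(S₀ − S) = 0.1637 × 283.4 = 46.38 kg VSS/d.

P_X ≈ 46.4 kg VSS/d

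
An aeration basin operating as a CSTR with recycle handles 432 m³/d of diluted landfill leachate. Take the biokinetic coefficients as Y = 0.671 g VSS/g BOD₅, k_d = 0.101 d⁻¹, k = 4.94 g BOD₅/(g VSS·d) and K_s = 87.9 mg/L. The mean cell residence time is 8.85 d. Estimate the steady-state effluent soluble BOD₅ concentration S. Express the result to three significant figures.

From the Monod/SRT balance for a CMAS, S = K_s·(1+k_d θ_c)/[θ_c·(Y k − k_d) − 1] = 87.9 × (1 + 0.101 × 8.85) / [8.85 × (0.671 × 4.94 − 0.101) − 1] = 166.5 / 27.44 = 6.066 mg/L.

S ≈ 6.07 mg/L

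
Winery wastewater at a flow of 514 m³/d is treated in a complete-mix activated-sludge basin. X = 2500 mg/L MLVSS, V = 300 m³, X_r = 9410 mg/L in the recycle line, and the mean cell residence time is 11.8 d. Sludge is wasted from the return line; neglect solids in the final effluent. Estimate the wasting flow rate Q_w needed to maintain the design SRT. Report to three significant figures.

θ_c = V·X/(Q_w·X_r) when wasting from the recycle, so Q_w = V·X/(θ_c·X_r) = 300.0 × 2500 / (11.8 × 9410) = 6.754 m³/d.

Q_w ≈ 6.75 m³/d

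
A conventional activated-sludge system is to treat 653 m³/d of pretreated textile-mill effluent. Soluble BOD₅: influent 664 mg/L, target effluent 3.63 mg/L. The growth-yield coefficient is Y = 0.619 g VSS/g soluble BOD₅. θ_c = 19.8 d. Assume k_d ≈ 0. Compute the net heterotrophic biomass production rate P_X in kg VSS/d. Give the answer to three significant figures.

With endogenous decay neglected, the observed yield equals the true yield: Y_obs = Y = 0.619 g VSS/g soluble BOD₅.
Q·(S₀ − S) = 653 × (664 − 3.63) × 10⁻³ = 431.2 kg/d removed.
Biomass produced: P_X = Y_obs·Q·ΔS = 0.6190 × 431.2 ≈ 266.9 kg VSS/d.

P_X ≈ 267 kg VSS/d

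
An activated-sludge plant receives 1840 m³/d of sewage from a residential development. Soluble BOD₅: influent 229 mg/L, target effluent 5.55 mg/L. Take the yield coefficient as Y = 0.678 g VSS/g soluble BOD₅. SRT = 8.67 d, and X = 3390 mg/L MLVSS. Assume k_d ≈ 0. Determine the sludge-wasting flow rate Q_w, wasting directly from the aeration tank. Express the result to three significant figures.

Q_w ≈ 82.2 m³/d

Biomass mass balance (decay neglected): V·X = Y·Q·(S₀ − S)·θ_c, so V = 0.678 × 1840 × (229 − 5.55) × 8.67 / 3390 = 712.9 m³.
With mixed-liquor wasting, θ_c = V/Q_w, so Q_w = V/θ_c = 712.9/8.67 = 82.23 m³/d.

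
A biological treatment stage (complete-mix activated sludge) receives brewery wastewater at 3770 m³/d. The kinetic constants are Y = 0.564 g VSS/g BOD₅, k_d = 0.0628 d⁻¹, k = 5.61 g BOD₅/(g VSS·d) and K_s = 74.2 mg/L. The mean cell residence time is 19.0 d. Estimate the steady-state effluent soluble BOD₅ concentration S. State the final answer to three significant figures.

From the Monod/SRT balance for a CMAS, S = K_s·(1+k_d θ_c)/[θ_c·(Y k − k_d) − 1] = 74.2 × (1 + 0.0628 × 19.0) / [19.0 × (0.564 × 5.61 − 0.0628) − 1] = 162.7 / 57.92 = 2.809 mg/L.

S ≈ 2.81 mg/L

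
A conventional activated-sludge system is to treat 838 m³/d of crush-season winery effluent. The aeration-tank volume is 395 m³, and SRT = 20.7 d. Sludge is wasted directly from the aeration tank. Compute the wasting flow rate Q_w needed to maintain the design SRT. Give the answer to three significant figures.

For wasting at MLVSS concentration, Q_w = V/θ_c = 395.0/20.7 = 19.08 m³/d.

Q_w ≈ 19.1 m³/d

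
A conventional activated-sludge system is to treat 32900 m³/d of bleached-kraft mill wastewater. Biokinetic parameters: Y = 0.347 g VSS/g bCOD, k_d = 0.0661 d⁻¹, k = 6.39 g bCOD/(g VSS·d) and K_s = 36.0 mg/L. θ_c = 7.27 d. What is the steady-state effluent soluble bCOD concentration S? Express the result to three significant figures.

From the Monod/SRT balance for a CMAS, S = K_s·(1+k_d θ_c)/[θ_c·(Y k − k_d) − 1] = 36.0 × (1 + 0.0661 × 7.27) / [7.27 × (0.347 × 6.39 − 0.0661) − 1] = 53.30 / 14.64 = 3.641 mg/L.

S ≈ 3.64 mg/L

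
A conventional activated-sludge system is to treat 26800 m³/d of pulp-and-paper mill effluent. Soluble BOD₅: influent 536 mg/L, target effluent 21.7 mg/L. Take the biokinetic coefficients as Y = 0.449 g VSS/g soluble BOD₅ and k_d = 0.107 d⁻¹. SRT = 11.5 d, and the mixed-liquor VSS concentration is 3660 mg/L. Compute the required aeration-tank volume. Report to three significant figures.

V ≈ 8720 m³

From the SRT design equation V = Y Q (S₀−S) θ_c / [X (1 + k_d θ_c)] = 0.449 × 26800 × (536 − 21.7) × 11.5 / [3660 × (1 + 0.107 × 11.5)] = 7.12×10^7 / 8164 = 8718 m³.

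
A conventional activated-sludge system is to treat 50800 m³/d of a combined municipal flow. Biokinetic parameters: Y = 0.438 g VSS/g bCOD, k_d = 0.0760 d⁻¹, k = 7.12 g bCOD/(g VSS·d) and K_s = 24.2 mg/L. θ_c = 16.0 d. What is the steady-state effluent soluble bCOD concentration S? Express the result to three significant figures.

S ≈ 1.12 mg/L

For a completely mixed reactor with recycle the Lawrence–McCarty relation gives S = K_s·(1 + k_d·θ_c) / [θ_c·(Y·k − k_d) − 1] = 24.2 × (1 + 0.0760 × 16.0) / [16.0 × (0.438 × 7.12 − 0.0760) − 1] = 53.63 / 47.68 = 1.125 mg/L.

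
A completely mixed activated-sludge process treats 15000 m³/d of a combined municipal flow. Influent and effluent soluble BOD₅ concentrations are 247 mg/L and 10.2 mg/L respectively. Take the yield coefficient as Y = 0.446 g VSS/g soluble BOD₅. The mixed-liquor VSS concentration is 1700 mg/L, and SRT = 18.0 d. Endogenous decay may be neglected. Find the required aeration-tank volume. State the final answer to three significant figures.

V ≈ 16800 m³

V·X = Y·Q·ΔS·θ_c gives V = 0.446 × 15000 × (247 − 10.2) × 18.0 / 1700 = 16774 m³.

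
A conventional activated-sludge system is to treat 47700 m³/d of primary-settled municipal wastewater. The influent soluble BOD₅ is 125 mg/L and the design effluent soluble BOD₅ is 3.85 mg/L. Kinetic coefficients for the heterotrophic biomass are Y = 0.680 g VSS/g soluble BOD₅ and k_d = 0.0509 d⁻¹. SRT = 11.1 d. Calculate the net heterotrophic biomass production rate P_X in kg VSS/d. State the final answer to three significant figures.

P_X ≈ 2510 kg VSS/d

The observed yield is Y_obs = Y/(1 + k_d·θ_c) = 0.680 / (1 + 0.0509 × 11.1) = 0.680 / 1.565 = 0.4345 g VSS per g soluble BOD₅ removed.
Substrate removed = Q·(S₀ − S) = 47700 m³/d × (125 − 3.85) g/m³ = 5.78×10^6 g/d = 5779 kg/d.
Biomass produced: P_X = Y_obs·Q·ΔS = 0.4345 × 5779 ≈ 2511 kg VSS/d.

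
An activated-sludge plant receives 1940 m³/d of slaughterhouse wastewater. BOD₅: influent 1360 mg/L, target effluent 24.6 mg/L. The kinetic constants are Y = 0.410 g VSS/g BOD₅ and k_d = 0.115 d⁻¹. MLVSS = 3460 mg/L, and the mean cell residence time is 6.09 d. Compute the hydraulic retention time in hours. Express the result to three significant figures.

τ ≈ 13.6 h

Steady-state biomass mass balance: V·X·(1 + k_d·θ_c) = Y·Q·(S₀ − S)·θ_c, so V = 0.410 × 1940 × (1360 − 24.6) × 6.09 / [3460 × (1 + 0.115 × 6.09)] = 6.47×10^6 / 5883 = 1100 m³.
HRT = V/Q = 1100 m³ / 1940 m³·d⁻¹ = 0.5668 d × 24 = 13.60 h.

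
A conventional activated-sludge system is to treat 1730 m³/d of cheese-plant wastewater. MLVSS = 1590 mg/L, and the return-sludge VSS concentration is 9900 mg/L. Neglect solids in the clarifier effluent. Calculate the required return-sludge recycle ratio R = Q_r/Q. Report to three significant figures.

Mass balance around the secondary clarifier (neglecting effluent solids): R = X / (X_r − X) = 1590 / (9900 − 1590) = 0.1913.

R ≈ 0.191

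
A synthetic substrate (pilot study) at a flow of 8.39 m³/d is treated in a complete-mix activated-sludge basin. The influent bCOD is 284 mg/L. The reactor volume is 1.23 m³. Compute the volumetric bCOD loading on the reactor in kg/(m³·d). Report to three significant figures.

Applied bCOD load per unit volume = Q·S₀/V = (8.39 × 284/1000)/1.230 = 1.937 kg bCOD·m⁻³·d⁻¹.

L_v ≈ 1.94 kg bCOD/(m³·d)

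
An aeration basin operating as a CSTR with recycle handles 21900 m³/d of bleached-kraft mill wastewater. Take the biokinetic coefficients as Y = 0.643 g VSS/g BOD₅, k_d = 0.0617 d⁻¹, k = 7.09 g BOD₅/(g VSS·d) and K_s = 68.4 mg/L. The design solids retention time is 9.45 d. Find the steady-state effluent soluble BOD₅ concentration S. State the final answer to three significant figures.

S ≈ 2.61 mg/L

From the Monod/SRT balance for a CMAS, S = K_s·(1+k_d θ_c)/[θ_c·(Y k − k_d) − 1] = 68.4 × (1 + 0.0617 × 9.45) / [9.45 × (0.643 × 7.09 − 0.0617) − 1] = 108.3 / 41.50 = 2.609 mg/L.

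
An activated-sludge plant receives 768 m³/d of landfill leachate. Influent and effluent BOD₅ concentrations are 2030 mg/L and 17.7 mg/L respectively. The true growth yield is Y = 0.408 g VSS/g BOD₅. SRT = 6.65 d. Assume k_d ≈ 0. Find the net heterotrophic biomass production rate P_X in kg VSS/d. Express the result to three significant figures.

P_X ≈ 631 kg VSS/d

No decay correction is needed, so Y_obs = Y = 0.408.
Mass of BOD₅ removed per day: Q(S₀ − S) = 768 × 2012 g/m³ = 1545 kg/d.
Net biomass production P_X = Y_obs × Q·(S₀ − S) = 0.4080 × 1545 = 630.5 kg VSS/d.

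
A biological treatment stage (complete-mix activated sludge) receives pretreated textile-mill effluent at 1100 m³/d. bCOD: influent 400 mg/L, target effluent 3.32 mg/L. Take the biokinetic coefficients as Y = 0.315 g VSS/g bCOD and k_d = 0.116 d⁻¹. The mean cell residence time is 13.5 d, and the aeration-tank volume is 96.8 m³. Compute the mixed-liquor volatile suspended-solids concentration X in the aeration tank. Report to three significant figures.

X ≈ 7470 mg/L

From V·X·(1 + k_d·θ_c) = Y·Q·(S₀ − S)·θ_c: X = 0.315 × 1100 × (400 − 3.32) × 13.5 / [96.8 × (1 + 0.116 × 13.5)] = 7470 mg/L.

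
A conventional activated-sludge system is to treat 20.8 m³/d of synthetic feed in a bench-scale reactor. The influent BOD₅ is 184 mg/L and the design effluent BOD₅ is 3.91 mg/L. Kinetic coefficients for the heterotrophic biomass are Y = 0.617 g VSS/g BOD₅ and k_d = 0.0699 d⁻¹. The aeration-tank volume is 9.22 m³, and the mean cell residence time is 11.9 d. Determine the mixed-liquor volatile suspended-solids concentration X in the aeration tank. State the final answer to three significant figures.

Solving the biomass balance for X: X = Y Q (S₀−S) θ_c / [V (1+k_d θ_c)] = 0.617 × 20.8 × (184 − 3.91) × 11.9 / [9.22 × (1 + 0.0699 × 11.9)] = 1628 mg/L.

X ≈ 1630 mg/L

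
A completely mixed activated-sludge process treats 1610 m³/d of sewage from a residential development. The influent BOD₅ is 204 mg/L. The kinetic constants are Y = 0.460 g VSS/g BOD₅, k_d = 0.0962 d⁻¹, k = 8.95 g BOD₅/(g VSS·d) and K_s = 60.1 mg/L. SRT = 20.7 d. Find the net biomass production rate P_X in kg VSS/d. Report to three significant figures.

For a completely mixed reactor with recycle the Lawrence–McCarty relation gives S = K_s·(1 + k_d·θ_c) / [θ_c·(Y·k − k_d) − 1] = 60.1 × (1 + 0.0962 × 20.7) / [20.7 × (0.460 × 8.95 − 0.0962) − 1] = 179.8 / 82.23 = 2.186 mg/L.
The observed yield is Y_obs = Y/(1 + k_d·θ_c) = 0.460 / (1 + 0.0962 × 20.7) = 0.460 / 2.991 = 0.1538 g VSS per g BOD₅ removed.
Mass of BOD₅ removed per day: Q(S₀ − S) = 1610 × 201.8 g/m³ = 324.9 kg/d.
Net biomass production P_X = Y_obs × Q·(S₀ − S) = 0.1538 × 324.9 = 49.96 kg VSS/d.

P_X ≈ 50.0 kg VSS/d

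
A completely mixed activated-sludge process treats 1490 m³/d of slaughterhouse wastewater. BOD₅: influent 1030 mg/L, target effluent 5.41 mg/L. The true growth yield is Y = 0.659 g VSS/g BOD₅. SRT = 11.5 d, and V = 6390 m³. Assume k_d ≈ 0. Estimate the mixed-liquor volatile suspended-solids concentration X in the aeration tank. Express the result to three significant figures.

X = Y·Q·ΔS·θ_c / V = 0.659 × 1490 × (1030 − 5.41) × 11.5 / 6390 = 1811 mg/L.

X ≈ 1810 mg/L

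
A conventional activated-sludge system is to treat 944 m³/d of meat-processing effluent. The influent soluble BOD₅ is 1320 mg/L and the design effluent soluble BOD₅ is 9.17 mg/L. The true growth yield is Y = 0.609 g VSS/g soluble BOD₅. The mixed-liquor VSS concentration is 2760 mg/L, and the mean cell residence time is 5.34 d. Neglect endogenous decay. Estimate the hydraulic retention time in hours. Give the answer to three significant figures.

τ ≈ 37.1 h

Biomass mass balance (decay neglected): V·X = Y·Q·(S₀ − S)·θ_c, so V = 0.609 × 944 × (1320 − 9.17) × 5.34 / 2760 = 1458 m³.
HRT = V/Q = 1458 m³ / 944 m³·d⁻¹ = 1.545 d × 24 = 37.07 h.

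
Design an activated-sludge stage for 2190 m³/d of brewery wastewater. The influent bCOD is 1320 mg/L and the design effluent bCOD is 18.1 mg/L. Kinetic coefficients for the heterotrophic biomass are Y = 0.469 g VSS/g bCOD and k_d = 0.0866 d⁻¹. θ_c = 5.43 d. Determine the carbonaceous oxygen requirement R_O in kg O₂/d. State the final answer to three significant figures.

The observed yield is Y_obs = Y/(1 + k_d·θ_c) = 0.469 / (1 + 0.0866 × 5.43) = 0.469 / 1.470 = 0.3190 g VSS per g bCOD removed.
ΔS = 1320 − 18.1 = 1302 mg/L, so the substrate removal rate is 2190 × 1302/1000 = 2851 kg bCOD/d.
Net sludge production P_X = 0.3190 × 2851 = 909.5 kg VSS/d.
R_O = Q·(S₀ − S) − 1.42·P_X = 2851 − 1.42 × 909.5 = 1560 kg O₂/d.

R_O ≈ 1560 kg O₂/d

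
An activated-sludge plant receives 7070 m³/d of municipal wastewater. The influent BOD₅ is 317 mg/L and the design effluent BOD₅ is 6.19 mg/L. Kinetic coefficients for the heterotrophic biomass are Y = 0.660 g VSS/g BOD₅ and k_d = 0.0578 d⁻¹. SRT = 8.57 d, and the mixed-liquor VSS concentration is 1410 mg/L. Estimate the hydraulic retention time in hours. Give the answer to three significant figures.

τ ≈ 20.0 h

Steady-state biomass mass balance: V·X·(1 + k_d·θ_c) = Y·Q·(S₀ − S)·θ_c, so V = 0.660 × 7070 × (317 − 6.19) × 8.57 / [1410 × (1 + 0.0578 × 8.57)] = 1.24×10^7 / 2108 = 5895 m³.
τ = V/Q = 5895/7070 = 0.8338 d, or 20.01 h.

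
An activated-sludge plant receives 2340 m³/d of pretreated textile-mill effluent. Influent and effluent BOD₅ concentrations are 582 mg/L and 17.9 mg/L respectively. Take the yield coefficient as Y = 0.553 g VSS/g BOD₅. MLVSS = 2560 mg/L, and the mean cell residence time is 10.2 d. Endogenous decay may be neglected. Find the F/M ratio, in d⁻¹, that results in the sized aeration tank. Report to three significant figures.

Biomass mass balance (decay neglected): V·X = Y·Q·(S₀ − S)·θ_c, so V = 0.553 × 2340 × (582 − 17.9) × 10.2 / 2560 = 2908 m³.
Food-to-microorganism ratio F/M = Q S₀ / (V X) = 2340 × 582 / (2908 × 2560) = 0.1829 d⁻¹.

F/M ≈ 0.183 d⁻¹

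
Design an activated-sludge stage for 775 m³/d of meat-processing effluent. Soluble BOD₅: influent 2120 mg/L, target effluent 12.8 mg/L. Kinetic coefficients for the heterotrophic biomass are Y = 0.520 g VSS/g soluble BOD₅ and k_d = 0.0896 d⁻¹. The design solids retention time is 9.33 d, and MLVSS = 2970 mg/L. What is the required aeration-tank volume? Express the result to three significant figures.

V ≈ 1450 m³

From the SRT design equation V = Y Q (S₀−S) θ_c / [X (1 + k_d θ_c)] = 0.520 × 775 × (2120 − 12.8) × 9.33 / [2970 × (1 + 0.0896 × 9.33)] = 7.92×10^6 / 5453 = 1453 m³.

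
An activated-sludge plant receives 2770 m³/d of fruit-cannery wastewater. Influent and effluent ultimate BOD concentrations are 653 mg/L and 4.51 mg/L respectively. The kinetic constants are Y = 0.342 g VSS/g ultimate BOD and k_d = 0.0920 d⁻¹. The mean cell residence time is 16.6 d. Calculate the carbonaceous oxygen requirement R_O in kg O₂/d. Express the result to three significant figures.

Observed yield with endogenous decay: Y_obs = Y / (1 + k_d·θ_c) = 0.342 / (1 + 0.0920 × 16.6) = 0.342 / 2.527 = 0.1353 g VSS/g ultimate BOD.
Substrate removed = Q·(S₀ − S) = 2770 m³/d × (653 − 4.51) g/m³ = 1.8×10^6 g/d = 1796 kg/d.
Biomass synthesised: P_X = Y_obs × 1796 = 243.1 kg VSS/d.
R_O = Q·ΔS − 1.42 P_X = 1796 − 345.2 = 1451 kg O₂/d.

R_O ≈ 1450 kg O₂/d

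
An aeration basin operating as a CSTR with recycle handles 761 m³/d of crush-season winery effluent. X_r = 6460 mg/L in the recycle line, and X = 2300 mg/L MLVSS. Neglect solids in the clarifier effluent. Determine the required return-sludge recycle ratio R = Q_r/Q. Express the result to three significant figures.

R ≈ 0.553

Mass balance around the secondary clarifier (neglecting effluent solids): R = X / (X_r − X) = 2300 / (6460 − 2300) = 0.5529.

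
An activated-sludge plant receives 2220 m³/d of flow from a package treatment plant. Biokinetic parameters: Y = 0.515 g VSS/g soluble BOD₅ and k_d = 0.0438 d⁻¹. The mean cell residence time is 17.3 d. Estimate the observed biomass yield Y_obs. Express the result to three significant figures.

Y_obs = Y / (1 + k_d θ_c) = 0.515 / (1 + 0.0438 × 17.3) = 0.515 / 1.758 = 0.2930.

Y_obs ≈ 0.293 g VSS/g soluble BOD₅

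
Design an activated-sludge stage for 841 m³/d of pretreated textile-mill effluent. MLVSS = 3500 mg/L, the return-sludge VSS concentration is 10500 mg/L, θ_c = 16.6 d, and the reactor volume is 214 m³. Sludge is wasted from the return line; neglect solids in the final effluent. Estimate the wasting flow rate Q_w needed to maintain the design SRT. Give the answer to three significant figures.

Q_w = (V·X)/(θ_c X_r) = 214.0 × 3500 / (16.6 × 10500) = 4.297 m³/d.

Q_w ≈ 4.30 m³/d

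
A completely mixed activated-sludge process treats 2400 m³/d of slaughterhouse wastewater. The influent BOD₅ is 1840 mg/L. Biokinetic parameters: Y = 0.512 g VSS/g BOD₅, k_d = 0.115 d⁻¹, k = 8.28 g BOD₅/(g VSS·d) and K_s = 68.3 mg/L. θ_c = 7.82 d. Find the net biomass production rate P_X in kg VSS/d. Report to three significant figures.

Effluent substrate depends only on kinetics and SRT: S = K_s(1 + k_d θ_c) / [θ_c(Yk − k_d) − 1] = 68.3 × (1 + 0.115 × 7.82) / [7.82 × (0.512 × 8.28 − 0.115) − 1] = 129.7 / 31.25 = 4.151 mg/L.
Correct the yield for decay: Y_obs = Y/(1 + k_d θ_c) = 0.512 / (1 + 0.115 × 7.82) = 0.512 / 1.899 = 0.2696.
ΔS = 1840 − 4.15 = 1836 mg/L, so the substrate removal rate is 2400 × 1836/1000 = 4406 kg BOD₅/d.
So the net sludge growth is P_X = 0.2696 × 4406 = 1188 kg VSS/d.

P_X ≈ 1190 kg VSS/d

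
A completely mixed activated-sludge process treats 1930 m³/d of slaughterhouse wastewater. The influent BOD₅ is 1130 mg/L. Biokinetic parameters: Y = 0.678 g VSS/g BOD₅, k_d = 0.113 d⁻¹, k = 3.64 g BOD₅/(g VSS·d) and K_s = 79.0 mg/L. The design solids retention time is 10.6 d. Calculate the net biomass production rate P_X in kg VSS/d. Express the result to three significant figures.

P_X ≈ 668 kg VSS/d

From the Monod/SRT balance for a CMAS, S = K_s·(1+k_d θ_c)/[θ_c·(Y k − k_d) − 1] = 79.0 × (1 + 0.113 × 10.6) / [10.6 × (0.678 × 3.64 − 0.113) − 1] = 173.6 / 23.96 = 7.246 mg/L.
Correct the yield for decay: Y_obs = Y/(1 + k_d θ_c) = 0.678 / (1 + 0.113 × 10.6) = 0.678 / 2.198 = 0.3085.
Q·(S₀ − S) = 1930 × (1130 − 7.25) × 10⁻³ = 2167 kg/d removed.
So the net sludge growth is P_X = 0.3085 × 2167 = 668.5 kg VSS/d.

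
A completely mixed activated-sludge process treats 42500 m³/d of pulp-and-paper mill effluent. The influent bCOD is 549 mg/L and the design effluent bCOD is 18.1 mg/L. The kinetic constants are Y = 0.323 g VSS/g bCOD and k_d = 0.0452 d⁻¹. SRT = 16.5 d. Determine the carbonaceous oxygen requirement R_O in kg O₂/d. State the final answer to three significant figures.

Observed yield with endogenous decay: Y_obs = Y / (1 + k_d·θ_c) = 0.323 / (1 + 0.0452 × 16.5) = 0.323 / 1.746 = 0.1850 g VSS/g bCOD.
Mass of bCOD removed per day: Q(S₀ − S) = 42500 × 530.9 g/m³ = 22563 kg/d.
Net sludge production P_X = 0.1850 × 22563 = 4175 kg VSS/d.
Carbonaceous O₂ demand = substrate oxidised − cell-mass equivalent = 22563 − 1.42 × 4175 = 16635 kg O₂/d.

R_O ≈ 16600 kg O₂/d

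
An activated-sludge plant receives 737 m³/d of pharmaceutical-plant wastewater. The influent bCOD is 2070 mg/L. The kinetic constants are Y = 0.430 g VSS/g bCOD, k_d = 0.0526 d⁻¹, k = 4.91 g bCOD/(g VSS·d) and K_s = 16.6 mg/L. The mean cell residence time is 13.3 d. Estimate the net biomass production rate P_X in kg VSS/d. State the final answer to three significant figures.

For a completely mixed reactor with recycle the Lawrence–McCarty relation gives S = K_s·(1 + k_d·θ_c) / [θ_c·(Y·k − k_d) − 1] = 16.6 × (1 + 0.0526 × 13.3) / [13.3 × (0.430 × 4.91 − 0.0526) − 1] = 28.21 / 26.38 = 1.069 mg/L.
Correct the yield for decay: Y_obs = Y/(1 + k_d θ_c) = 0.430 / (1 + 0.0526 × 13.3) = 0.430 / 1.700 = 0.2530.
Mass of bCOD removed per day: Q(S₀ − S) = 737 × 2069 g/m³ = 1525 kg/d.
So the net sludge growth is P_X = 0.2530 × 1525 = 385.8 kg VSS/d.

P_X ≈ 386 kg VSS/d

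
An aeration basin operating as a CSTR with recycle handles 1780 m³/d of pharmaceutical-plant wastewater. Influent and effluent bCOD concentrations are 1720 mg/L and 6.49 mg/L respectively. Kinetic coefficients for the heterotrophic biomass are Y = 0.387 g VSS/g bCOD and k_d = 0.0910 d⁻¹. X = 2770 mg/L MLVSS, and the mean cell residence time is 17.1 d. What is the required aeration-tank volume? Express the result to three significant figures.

Steady-state biomass mass balance: V·X·(1 + k_d·θ_c) = Y·Q·(S₀ − S)·θ_c, so V = 0.387 × 1780 × (1720 − 6.49) × 17.1 / [2770 × (1 + 0.0910 × 17.1)] = 2.02×10^7 / 7080 = 2851 m³.

V ≈ 2850 m³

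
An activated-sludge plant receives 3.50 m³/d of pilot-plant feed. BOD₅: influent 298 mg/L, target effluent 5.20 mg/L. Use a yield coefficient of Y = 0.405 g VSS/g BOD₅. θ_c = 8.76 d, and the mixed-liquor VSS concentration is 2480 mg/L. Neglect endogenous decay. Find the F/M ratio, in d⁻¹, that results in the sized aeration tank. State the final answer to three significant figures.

With k_d = 0 the design equation reduces to V = Y Q (S₀−S) θ_c / X = 0.405 × 3.50 × (298 − 5.20) × 8.76 / 2480 = 1.466 m³.
F/M = applied load / biomass = Q·S₀/(V·X) = 3.50 × 298 / (1.466 × 2480) = 0.2869 d⁻¹.

F/M ≈ 0.287 d⁻¹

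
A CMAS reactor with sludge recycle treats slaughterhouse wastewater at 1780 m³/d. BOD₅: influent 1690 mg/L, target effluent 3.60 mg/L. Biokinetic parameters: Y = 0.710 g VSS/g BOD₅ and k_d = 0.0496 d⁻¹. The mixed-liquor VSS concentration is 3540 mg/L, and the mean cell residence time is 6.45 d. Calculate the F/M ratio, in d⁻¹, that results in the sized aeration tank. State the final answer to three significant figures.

Steady-state biomass mass balance: V·X·(1 + k_d·θ_c) = Y·Q·(S₀ − S)·θ_c, so V = 0.710 × 1780 × (1690 − 3.60) × 6.45 / [3540 × (1 + 0.0496 × 6.45)] = 1.37×10^7 / 4673 = 2942 m³.
F/M = applied load / biomass = Q·S₀/(V·X) = 1780 × 1690 / (2942 × 3540) = 0.2888 d⁻¹.

F/M ≈ 0.289 d⁻¹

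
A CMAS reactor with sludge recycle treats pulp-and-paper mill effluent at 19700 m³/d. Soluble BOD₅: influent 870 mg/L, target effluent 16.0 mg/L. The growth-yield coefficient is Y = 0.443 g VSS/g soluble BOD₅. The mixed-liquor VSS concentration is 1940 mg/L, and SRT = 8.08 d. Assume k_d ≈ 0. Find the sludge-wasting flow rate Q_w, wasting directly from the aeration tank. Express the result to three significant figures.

With k_d = 0 the design equation reduces to V = Y Q (S₀−S) θ_c / X = 0.443 × 19700 × (870 − 16.0) × 8.08 / 1940 = 31041 m³.
With mixed-liquor wasting, θ_c = V/Q_w, so Q_w = V/θ_c = 31041/8.08 = 3842 m³/d.

Q_w ≈ 3840 m³/d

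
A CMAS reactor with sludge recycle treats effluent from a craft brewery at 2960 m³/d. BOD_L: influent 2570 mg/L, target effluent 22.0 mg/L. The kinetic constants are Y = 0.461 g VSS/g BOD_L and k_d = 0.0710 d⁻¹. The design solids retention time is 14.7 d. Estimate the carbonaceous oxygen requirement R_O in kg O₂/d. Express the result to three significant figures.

The observed yield is Y_obs = Y/(1 + k_d·θ_c) = 0.461 / (1 + 0.0710 × 14.7) = 0.461 / 2.044 = 0.2256 g VSS per g BOD_L removed.
Q·(S₀ − S) = 2960 × (2570 − 22.0) × 10⁻³ = 7542 kg/d removed.
P_X = Y_obs·Q·(S₀ − S) = 0.2256 × 7542 = 1701 kg VSS/d.
R_O = Q·ΔS − 1.42 P_X = 7542 − 2416 = 5126 kg O₂/d.

R_O ≈ 5130 kg O₂/d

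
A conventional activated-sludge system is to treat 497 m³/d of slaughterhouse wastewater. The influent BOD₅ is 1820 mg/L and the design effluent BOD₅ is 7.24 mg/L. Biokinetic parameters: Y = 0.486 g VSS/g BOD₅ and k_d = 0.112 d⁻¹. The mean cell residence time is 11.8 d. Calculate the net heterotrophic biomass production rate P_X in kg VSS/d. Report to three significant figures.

The observed yield is Y_obs = Y/(1 + k_d·θ_c) = 0.486 / (1 + 0.112 × 11.8) = 0.486 / 2.322 = 0.2093 g VSS per g BOD₅ removed.
Mass of BOD₅ removed per day: Q(S₀ − S) = 497 × 1813 g/m³ = 900.9 kg/d.
Net biomass production P_X = Y_obs × Q·(S₀ − S) = 0.2093 × 900.9 = 188.6 kg VSS/d.

P_X ≈ 189 kg VSS/d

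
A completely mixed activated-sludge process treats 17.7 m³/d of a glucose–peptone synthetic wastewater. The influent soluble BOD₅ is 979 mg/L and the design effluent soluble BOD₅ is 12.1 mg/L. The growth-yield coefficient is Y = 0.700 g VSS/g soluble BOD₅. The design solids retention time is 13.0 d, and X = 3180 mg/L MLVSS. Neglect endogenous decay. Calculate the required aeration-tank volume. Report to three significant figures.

V ≈ 49.0 m³

V·X = Y·Q·ΔS·θ_c gives V = 0.700 × 17.7 × (979 − 12.1) × 13.0 / 3180 = 48.97 m³.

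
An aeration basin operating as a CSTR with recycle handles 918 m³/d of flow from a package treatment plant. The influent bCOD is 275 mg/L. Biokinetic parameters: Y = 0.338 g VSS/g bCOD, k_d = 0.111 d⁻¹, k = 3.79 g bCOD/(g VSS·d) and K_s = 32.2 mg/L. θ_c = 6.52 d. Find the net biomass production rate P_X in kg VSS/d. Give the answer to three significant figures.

Effluent substrate depends only on kinetics and SRT: S = K_s(1 + k_d θ_c) / [θ_c(Yk − k_d) − 1] = 32.2 × (1 + 0.111 × 6.52) / [6.52 × (0.338 × 3.79 − 0.111) − 1] = 55.50 / 6.629 = 8.373 mg/L.
Y_obs = Y / (1 + k_d θ_c) = 0.338 / (1 + 0.111 × 6.52) = 0.338 / 1.724 = 0.1961.
Mass of bCOD removed per day: Q(S₀ − S) = 918 × 266.6 g/m³ = 244.8 kg/d.
So the net sludge growth is P_X = 0.1961 × 244.8 = 48.00 kg VSS/d.

P_X ≈ 48.0 kg VSS/d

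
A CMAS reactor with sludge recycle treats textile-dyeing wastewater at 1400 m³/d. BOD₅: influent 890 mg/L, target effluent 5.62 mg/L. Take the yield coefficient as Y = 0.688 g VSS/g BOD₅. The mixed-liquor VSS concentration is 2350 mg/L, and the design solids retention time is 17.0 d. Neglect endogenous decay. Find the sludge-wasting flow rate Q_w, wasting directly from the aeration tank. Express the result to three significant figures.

Q_w ≈ 362 m³/d

With k_d = 0 the design equation reduces to V = Y Q (S₀−S) θ_c / X = 0.688 × 1400 × (890 − 5.62) × 17.0 / 2350 = 6162 m³.
For wasting at MLVSS concentration, Q_w = V/θ_c = 6162/17.0 = 362.5 m³/d.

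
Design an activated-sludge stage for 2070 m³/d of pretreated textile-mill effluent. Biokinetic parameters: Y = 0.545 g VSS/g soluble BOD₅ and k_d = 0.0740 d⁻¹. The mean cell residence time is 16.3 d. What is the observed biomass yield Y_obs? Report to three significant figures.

Y_obs = Y / (1 + k_d θ_c) = 0.545 / (1 + 0.0740 × 16.3) = 0.545 / 2.206 = 0.2470.

Y_obs ≈ 0.247 g VSS/g soluble BOD₅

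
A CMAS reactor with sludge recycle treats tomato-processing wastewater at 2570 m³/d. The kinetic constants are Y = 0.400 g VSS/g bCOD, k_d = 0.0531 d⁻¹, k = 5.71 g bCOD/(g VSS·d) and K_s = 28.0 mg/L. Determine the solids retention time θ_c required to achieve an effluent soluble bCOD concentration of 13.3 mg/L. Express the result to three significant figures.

At the target effluent, Y k S/(K_s+S) = 0.400×5.71×13.3/41.30 = 0.7355 d⁻¹.
θ_c = 1/(μ − k_d) = 1/(0.7355 − 0.0531) = 1/0.6824 = 1.465 d.

θ_c ≈ 1.47 d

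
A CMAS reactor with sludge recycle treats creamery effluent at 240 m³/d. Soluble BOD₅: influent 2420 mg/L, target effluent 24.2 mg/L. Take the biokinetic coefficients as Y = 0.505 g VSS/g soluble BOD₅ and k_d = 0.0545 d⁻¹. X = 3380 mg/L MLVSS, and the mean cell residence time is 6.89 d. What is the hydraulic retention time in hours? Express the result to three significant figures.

τ ≈ 43.0 h

Steady-state biomass mass balance: V·X·(1 + k_d·θ_c) = Y·Q·(S₀ − S)·θ_c, so V = 0.505 × 240 × (2420 − 24.2) × 6.89 / [3380 × (1 + 0.0545 × 6.89)] = 2×10^6 / 4649 = 430.3 m³.
τ = V/Q = 430.3/240 = 1.793 d, or 43.03 h.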